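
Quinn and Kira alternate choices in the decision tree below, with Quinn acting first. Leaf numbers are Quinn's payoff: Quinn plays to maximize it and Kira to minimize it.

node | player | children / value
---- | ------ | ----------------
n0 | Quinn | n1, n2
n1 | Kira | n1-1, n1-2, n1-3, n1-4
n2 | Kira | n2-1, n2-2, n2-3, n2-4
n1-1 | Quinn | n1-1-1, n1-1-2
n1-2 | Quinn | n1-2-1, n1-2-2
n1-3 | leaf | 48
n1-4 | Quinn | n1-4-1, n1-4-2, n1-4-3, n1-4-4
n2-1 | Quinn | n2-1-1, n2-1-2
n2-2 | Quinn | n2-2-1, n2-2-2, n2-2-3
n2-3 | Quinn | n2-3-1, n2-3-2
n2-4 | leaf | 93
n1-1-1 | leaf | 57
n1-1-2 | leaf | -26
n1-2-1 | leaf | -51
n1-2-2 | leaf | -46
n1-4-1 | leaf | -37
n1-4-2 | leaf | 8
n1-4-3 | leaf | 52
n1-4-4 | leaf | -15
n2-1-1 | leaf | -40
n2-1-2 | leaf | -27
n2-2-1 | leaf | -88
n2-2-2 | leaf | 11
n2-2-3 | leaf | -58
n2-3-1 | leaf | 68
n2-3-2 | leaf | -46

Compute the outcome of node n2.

-27

n2-1 (Quinn): max(-40, -27) = -27
n2-2 (Quinn): max(-88, 11, -58) = 11
n2-3 (Quinn): max(68, -46) = 68
n2 (Kira): min(-27, 11, 68, 93) = -27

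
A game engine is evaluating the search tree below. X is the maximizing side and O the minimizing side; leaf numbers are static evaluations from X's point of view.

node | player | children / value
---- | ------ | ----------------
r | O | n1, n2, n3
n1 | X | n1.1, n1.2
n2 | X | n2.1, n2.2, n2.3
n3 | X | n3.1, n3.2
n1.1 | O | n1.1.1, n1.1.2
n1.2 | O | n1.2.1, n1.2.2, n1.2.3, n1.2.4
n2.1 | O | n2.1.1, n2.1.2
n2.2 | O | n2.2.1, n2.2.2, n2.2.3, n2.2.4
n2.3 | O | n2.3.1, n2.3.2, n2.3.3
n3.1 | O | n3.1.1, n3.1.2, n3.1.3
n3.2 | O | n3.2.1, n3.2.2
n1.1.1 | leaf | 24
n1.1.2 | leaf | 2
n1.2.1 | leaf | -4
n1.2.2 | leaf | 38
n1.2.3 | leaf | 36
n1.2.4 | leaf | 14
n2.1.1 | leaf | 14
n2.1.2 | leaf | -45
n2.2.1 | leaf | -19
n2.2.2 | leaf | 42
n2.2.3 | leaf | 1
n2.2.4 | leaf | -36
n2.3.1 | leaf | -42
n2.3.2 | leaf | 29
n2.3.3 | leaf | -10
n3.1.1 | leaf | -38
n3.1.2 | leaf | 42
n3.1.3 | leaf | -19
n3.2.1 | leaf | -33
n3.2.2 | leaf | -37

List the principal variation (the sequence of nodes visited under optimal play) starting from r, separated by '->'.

r -> n3 -> n3.2 -> n3.2.2

n1.1 (O): min(24, 2) = 2
n1.2 (O): min(-4, 38, 36, 14) = -4
n1 (X): max(2, -4) = 2
n2.1 (O): min(14, -45) = -45
n2.2 (O): min(-19, 42, 1, -36) = -36
n2.3 (O): min(-42, 29, -10) = -42
n2 (X): max(-45, -36, -42) = -36
n3.1 (O): min(-38, 42, -19) = -38
n3.2 (O): min(-33, -37) = -37
n3 (X): max(-38, -37) = -37
r (O): min(2, -36, -37) = -37
At r, O picks n3 (lowest: -37).
At n3, X picks n3.2 (highest: -37).
At n3.2, O picks n3.2.2 (lowest: -37).
Terminal value -37.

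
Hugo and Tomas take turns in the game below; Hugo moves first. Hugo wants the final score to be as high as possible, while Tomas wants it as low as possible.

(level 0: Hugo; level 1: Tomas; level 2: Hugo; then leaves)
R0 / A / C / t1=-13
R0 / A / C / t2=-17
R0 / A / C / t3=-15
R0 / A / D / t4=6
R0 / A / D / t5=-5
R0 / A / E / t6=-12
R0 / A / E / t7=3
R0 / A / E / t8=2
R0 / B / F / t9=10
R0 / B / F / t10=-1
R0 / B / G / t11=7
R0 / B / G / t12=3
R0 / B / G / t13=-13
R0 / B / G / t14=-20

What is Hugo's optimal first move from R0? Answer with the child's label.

B

C (Hugo): max(-13, -17, -15) = -13
D (Hugo): max(6, -5) = 6
E (Hugo): max(-12, 3, 2) = 3
A (Tomas): min(-13, 6, 3) = -13
F (Hugo): max(10, -1) = 10
G (Hugo): max(7, 3, -13, -20) = 7
B (Tomas): min(10, 7) = 7
R0 (Hugo): max(-13, 7) = 7
Hugo at R0 wants the highest of {A=-13, B=7}, so chooses B.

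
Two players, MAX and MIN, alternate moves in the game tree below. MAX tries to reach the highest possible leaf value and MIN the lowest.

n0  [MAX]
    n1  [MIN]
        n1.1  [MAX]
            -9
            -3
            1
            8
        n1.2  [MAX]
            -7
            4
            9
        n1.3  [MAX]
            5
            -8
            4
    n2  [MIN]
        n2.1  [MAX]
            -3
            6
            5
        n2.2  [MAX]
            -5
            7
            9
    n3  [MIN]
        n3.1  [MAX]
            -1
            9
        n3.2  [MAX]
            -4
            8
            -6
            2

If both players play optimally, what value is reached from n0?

8

n1.1 (MAX): max(-9, -3, 1, 8) = 8
n1.2 (MAX): max(-7, 4, 9) = 9
n1.3 (MAX): max(5, -8, 4) = 5
n1 (MIN): min(8, 9, 5) = 5
n2.1 (MAX): max(-3, 6, 5) = 6
n2.2 (MAX): max(-5, 7, 9) = 9
n2 (MIN): min(6, 9) = 6
n3.1 (MAX): max(-1, 9) = 9
n3.2 (MAX): max(-4, 8, -6, 2) = 8
n3 (MIN): min(9, 8) = 8
n0 (MAX): max(5, 6, 8) = 8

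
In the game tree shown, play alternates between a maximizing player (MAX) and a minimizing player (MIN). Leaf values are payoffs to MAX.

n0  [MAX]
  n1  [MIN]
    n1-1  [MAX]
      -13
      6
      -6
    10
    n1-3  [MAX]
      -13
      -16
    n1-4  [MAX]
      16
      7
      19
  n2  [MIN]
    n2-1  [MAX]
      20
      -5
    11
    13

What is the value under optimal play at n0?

11

n1-1 (MAX): max(-13, 6, -6) = 6
n1-3 (MAX): max(-13, -16) = -13
n1-4 (MAX): max(16, 7, 19) = 19
n1 (MIN): min(6, 10, -13, 19) = -13
n2-1 (MAX): max(20, -5) = 20
n2 (MIN): min(20, 11, 13) = 11
n0 (MAX): max(-13, 11) = 11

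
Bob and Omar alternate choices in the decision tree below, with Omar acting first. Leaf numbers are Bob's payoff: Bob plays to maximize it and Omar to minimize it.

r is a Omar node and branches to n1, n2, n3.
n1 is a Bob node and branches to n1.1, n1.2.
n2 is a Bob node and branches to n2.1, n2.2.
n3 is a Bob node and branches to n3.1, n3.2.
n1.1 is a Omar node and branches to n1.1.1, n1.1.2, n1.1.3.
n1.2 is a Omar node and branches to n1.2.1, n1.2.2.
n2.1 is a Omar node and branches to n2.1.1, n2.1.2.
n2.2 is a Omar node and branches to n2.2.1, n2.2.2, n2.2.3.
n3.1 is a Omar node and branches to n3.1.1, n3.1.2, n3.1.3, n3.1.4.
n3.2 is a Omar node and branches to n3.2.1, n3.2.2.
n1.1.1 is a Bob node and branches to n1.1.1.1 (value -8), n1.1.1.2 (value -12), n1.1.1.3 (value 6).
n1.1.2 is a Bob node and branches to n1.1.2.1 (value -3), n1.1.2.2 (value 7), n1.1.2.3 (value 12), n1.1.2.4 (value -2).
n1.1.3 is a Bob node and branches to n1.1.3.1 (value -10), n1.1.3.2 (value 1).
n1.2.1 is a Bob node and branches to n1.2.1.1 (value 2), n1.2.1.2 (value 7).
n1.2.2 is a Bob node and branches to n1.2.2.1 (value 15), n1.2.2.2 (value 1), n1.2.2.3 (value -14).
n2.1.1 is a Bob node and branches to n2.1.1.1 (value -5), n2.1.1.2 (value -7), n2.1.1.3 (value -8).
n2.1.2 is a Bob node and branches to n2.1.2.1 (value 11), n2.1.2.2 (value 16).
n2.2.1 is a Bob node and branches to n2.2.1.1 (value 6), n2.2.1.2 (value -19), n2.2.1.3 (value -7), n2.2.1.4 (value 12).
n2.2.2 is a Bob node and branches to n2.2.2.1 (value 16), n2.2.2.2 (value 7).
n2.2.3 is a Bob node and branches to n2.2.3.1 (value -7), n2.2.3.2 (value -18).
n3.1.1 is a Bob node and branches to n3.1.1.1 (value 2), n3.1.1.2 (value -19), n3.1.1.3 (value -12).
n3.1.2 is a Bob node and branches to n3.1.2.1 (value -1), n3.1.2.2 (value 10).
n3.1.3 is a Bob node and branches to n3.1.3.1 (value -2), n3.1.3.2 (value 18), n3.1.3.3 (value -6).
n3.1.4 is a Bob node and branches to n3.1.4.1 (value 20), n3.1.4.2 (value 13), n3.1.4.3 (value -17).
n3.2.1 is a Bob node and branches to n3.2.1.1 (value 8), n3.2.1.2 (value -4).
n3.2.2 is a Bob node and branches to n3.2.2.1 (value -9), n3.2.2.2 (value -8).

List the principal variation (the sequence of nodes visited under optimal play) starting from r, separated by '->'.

r -> n2 -> n2.1 -> n2.1.1 -> n2.1.1.1

n1.1.1 (Bob): max(-8, -12, 6) = 6
n1.1.2 (Bob): max(-3, 7, 12, -2) = 12
n1.1.3 (Bob): max(-10, 1) = 1
n1.1 (Omar): min(6, 12, 1) = 1
n1.2.1 (Bob): max(2, 7) = 7
n1.2.2 (Bob): max(15, 1, -14) = 15
n1.2 (Omar): min(7, 15) = 7
n1 (Bob): max(1, 7) = 7
n2.1.1 (Bob): max(-5, -7, -8) = -5
n2.1.2 (Bob): max(11, 16) = 16
n2.1 (Omar): min(-5, 16) = -5
n2.2.1 (Bob): max(6, -19, -7, 12) = 12
n2.2.2 (Bob): max(16, 7) = 16
n2.2.3 (Bob): max(-7, -18) = -7
n2.2 (Omar): min(12, 16, -7) = -7
n2 (Bob): max(-5, -7) = -5
n3.1.1 (Bob): max(2, -19, -12) = 2
n3.1.2 (Bob): max(-1, 10) = 10
n3.1.3 (Bob): max(-2, 18, -6) = 18
n3.1.4 (Bob): max(20, 13, -17) = 20
n3.1 (Omar): min(2, 10, 18, 20) = 2
n3.2.1 (Bob): max(8, -4) = 8
n3.2.2 (Bob): max(-9, -8) = -8
n3.2 (Omar): min(8, -8) = -8
n3 (Bob): max(2, -8) = 2
r (Omar): min(7, -5, 2) = -5
At r, Omar picks n2 (lowest: -5).
At n2, Bob picks n2.1 (highest: -5).
At n2.1, Omar picks n2.1.1 (lowest: -5).
At n2.1.1, Bob picks n2.1.1.1 (highest: -5).
Terminal value -5.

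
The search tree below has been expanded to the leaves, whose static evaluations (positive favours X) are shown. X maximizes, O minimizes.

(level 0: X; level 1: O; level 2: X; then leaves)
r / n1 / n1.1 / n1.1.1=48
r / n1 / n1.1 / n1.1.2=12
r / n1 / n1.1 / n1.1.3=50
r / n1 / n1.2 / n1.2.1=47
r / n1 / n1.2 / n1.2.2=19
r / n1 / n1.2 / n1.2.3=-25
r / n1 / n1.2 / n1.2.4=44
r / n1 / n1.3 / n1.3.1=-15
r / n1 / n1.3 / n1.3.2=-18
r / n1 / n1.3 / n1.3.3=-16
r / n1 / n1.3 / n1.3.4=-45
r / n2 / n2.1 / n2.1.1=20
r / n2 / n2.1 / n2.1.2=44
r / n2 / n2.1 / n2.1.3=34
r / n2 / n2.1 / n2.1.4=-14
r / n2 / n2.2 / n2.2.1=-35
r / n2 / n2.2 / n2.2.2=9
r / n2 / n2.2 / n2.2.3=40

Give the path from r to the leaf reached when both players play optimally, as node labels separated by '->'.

r -> n2 -> n2.2 -> n2.2.3

n1.1 (X): max(48, 12, 50) = 50
n1.2 (X): max(47, 19, -25, 44) = 47
n1.3 (X): max(-15, -18, -16, -45) = -15
n1 (O): min(50, 47, -15) = -15
n2.1 (X): max(20, 44, 34, -14) = 44
n2.2 (X): max(-35, 9, 40) = 40
n2 (O): min(44, 40) = 40
r (X): max(-15, 40) = 40
At r, X picks n2 (highest: 40).
At n2, O picks n2.2 (lowest: 40).
At n2.2, X picks n2.2.3 (highest: 40).
Terminal value 40.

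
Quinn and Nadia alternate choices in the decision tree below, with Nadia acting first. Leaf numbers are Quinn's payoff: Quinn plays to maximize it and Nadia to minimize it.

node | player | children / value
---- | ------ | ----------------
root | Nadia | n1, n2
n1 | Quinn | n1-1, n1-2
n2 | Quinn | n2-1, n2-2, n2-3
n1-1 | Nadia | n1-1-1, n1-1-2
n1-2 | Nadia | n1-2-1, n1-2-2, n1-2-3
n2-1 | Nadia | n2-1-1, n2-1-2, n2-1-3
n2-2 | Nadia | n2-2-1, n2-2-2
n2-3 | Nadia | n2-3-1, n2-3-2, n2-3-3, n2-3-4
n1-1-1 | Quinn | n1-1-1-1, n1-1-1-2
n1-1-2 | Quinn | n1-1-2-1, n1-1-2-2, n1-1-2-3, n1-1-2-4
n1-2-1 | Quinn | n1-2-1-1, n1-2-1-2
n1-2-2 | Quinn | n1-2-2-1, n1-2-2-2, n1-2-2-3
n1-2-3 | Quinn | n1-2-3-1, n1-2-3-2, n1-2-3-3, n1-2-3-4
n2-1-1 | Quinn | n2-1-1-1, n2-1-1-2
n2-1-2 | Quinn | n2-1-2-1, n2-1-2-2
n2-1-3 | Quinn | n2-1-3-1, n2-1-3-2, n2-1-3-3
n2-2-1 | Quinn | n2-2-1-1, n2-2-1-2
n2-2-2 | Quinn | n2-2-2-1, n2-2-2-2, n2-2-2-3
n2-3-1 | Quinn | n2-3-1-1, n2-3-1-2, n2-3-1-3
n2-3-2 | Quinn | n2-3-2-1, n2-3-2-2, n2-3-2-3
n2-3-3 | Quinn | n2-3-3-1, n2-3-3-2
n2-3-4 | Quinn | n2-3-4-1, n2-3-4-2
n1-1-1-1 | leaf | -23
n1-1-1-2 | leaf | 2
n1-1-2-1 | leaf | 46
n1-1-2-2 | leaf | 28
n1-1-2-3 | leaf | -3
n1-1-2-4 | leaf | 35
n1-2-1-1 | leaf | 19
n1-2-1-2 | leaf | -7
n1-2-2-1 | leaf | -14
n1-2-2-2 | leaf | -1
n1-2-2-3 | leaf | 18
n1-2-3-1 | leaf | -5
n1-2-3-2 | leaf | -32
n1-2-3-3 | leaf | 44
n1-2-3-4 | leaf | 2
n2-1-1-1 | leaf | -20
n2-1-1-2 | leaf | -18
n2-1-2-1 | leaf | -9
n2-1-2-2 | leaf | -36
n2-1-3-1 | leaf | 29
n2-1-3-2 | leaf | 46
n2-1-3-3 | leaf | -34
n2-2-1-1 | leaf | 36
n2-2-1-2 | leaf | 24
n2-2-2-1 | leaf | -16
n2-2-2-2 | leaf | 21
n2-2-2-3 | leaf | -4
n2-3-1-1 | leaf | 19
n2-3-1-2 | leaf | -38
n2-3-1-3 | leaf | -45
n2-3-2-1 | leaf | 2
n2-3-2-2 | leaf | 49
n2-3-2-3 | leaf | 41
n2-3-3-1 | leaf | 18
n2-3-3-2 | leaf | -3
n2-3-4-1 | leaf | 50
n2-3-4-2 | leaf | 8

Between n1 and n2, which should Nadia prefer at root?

n1

n1-1-1 (Quinn): max(-23, 2) = 2
n1-1-2 (Quinn): max(46, 28, -3, 35) = 46
n1-1 (Nadia): min(2, 46) = 2
n1-2-1 (Quinn): max(19, -7) = 19
n1-2-2 (Quinn): max(-14, -1, 18) = 18
n1-2-3 (Quinn): max(-5, -32, 44, 2) = 44
n1-2 (Nadia): min(19, 18, 44) = 18
n1 (Quinn): max(2, 18) = 18
n2-1-1 (Quinn): max(-20, -18) = -18
n2-1-2 (Quinn): max(-9, -36) = -9
n2-1-3 (Quinn): max(29, 46, -34) = 46
n2-1 (Nadia): min(-18, -9, 46) = -18
n2-2-1 (Quinn): max(36, 24) = 36
n2-2-2 (Quinn): max(-16, 21, -4) = 21
n2-2 (Nadia): min(36, 21) = 21
n2-3-1 (Quinn): max(19, -38, -45) = 19
n2-3-2 (Quinn): max(2, 49, 41) = 49
n2-3-3 (Quinn): max(18, -3) = 18
n2-3-4 (Quinn): max(50, 8) = 50
n2-3 (Nadia): min(19, 49, 18, 50) = 18
n2 (Quinn): max(-18, 21, 18) = 21
Nadia prefers the lower value; n1=18, n2=21. n1 is better since 18 < 21.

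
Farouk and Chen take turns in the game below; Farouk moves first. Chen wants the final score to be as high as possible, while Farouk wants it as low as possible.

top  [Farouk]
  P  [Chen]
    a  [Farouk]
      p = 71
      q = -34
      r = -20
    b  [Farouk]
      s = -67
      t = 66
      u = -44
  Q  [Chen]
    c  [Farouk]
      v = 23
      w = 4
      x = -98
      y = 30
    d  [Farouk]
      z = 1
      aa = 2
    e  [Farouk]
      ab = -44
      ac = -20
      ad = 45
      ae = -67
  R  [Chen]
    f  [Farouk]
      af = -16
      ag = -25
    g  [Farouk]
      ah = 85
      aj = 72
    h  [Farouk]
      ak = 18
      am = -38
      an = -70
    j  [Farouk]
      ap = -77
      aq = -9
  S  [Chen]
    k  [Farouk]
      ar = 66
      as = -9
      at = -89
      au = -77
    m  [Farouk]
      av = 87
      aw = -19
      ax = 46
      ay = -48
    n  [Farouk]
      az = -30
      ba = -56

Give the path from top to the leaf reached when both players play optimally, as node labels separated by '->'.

a (Farouk): min(71, -34, -20) = -34
b (Farouk): min(-67, 66, -44) = -67
P (Chen): max(-34, -67) = -34
c (Farouk): min(23, 4, -98, 30) = -98
d (Farouk): min(1, 2) = 1
e (Farouk): min(-44, -20, 45, -67) = -67
Q (Chen): max(-98, 1, -67) = 1
f (Farouk): min(-16, -25) = -25
g (Farouk): min(85, 72) = 72
h (Farouk): min(18, -38, -70) = -70
j (Farouk): min(-77, -9) = -77
R (Chen): max(-25, 72, -70, -77) = 72
k (Farouk): min(66, -9, -89, -77) = -89
m (Farouk): min(87, -19, 46, -48) = -48
n (Farouk): min(-30, -56) = -56
S (Chen): max(-89, -48, -56) = -48
top (Farouk): min(-34, 1, 72, -48) = -48
At top, Farouk picks S (lowest: -48).
At S, Chen picks m (highest: -48).
At m, Farouk picks ay (lowest: -48).
Terminal value -48.

top -> S -> m -> ay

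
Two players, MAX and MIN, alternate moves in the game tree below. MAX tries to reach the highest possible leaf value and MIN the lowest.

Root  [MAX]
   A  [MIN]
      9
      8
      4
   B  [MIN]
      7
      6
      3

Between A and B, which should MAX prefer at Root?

A (MIN): min(9, 8, 4) = 4
B (MIN): min(7, 6, 3) = 3
MAX prefers the higher value; A=4, B=3. A is better since 4 > 3.

A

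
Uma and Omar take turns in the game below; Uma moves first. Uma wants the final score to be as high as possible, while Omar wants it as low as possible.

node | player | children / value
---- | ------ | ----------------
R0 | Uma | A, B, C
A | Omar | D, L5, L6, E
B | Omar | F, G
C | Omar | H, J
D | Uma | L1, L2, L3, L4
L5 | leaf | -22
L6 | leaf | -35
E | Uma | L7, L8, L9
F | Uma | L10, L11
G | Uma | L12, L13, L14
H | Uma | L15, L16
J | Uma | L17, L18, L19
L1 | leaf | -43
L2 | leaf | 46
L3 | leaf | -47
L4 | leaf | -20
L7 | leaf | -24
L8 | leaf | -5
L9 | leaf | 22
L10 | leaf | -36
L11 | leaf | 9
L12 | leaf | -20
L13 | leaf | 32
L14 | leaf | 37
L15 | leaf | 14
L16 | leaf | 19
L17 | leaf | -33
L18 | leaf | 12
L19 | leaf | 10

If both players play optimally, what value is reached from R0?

12

D (Uma): max(-43, 46, -47, -20) = 46
E (Uma): max(-24, -5, 22) = 22
A (Omar): min(46, -22, -35, 22) = -35
F (Uma): max(-36, 9) = 9
G (Uma): max(-20, 32, 37) = 37
B (Omar): min(9, 37) = 9
H (Uma): max(14, 19) = 19
J (Uma): max(-33, 12, 10) = 12
C (Omar): min(19, 12) = 12
R0 (Uma): max(-35, 9, 12) = 12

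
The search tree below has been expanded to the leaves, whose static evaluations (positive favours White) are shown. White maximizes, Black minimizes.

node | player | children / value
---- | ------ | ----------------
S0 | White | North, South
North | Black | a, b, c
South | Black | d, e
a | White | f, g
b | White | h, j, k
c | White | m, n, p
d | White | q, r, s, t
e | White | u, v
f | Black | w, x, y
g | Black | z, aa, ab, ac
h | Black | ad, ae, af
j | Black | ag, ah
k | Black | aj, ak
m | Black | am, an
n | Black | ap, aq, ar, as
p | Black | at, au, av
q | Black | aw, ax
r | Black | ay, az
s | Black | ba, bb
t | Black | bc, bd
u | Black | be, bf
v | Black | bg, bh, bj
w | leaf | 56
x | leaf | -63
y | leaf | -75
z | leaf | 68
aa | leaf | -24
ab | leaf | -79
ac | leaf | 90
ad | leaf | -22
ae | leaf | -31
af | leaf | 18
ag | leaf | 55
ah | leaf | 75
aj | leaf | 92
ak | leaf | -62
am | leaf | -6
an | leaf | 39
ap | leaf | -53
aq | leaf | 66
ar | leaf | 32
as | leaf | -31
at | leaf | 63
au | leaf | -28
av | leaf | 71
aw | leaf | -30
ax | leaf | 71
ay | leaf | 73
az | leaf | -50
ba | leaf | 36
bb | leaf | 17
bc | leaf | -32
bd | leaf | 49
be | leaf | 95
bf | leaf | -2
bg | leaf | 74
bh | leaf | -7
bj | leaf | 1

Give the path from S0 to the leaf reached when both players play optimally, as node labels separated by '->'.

S0 -> South -> e -> u -> bf

f (Black): min(56, -63, -75) = -75
g (Black): min(68, -24, -79, 90) = -79
a (White): max(-75, -79) = -75
h (Black): min(-22, -31, 18) = -31
j (Black): min(55, 75) = 55
k (Black): min(92, -62) = -62
b (White): max(-31, 55, -62) = 55
m (Black): min(-6, 39) = -6
n (Black): min(-53, 66, 32, -31) = -53
p (Black): min(63, -28, 71) = -28
c (White): max(-6, -53, -28) = -6
North (Black): min(-75, 55, -6) = -75
q (Black): min(-30, 71) = -30
r (Black): min(73, -50) = -50
s (Black): min(36, 17) = 17
t (Black): min(-32, 49) = -32
d (White): max(-30, -50, 17, -32) = 17
u (Black): min(95, -2) = -2
v (Black): min(74, -7, 1) = -7
e (White): max(-2, -7) = -2
South (Black): min(17, -2) = -2
S0 (White): max(-75, -2) = -2
At S0, White picks South (highest: -2).
At South, Black picks e (lowest: -2).
At e, White picks u (highest: -2).
At u, Black picks bf (lowest: -2).
Terminal value -2.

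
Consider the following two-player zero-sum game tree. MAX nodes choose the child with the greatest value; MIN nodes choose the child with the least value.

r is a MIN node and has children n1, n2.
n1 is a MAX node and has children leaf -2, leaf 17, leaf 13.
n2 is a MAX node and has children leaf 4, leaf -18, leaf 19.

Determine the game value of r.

17

n1 (MAX): max(-2, 17, 13) = 17
n2 (MAX): max(4, -18, 19) = 19
r (MIN): min(17, 19) = 17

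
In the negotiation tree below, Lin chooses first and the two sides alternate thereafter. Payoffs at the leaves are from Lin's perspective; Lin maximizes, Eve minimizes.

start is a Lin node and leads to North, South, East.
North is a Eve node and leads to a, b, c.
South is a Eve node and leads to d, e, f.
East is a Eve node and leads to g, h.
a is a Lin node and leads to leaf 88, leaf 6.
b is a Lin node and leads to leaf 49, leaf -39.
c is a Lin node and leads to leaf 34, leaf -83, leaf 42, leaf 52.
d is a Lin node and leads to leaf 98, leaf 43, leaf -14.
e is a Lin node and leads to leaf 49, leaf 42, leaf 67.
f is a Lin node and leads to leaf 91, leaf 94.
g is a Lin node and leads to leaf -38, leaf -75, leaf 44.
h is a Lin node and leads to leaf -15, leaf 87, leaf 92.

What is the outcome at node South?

d (Lin): max(98, 43, -14) = 98
e (Lin): max(49, 42, 67) = 67
f (Lin): max(91, 94) = 94
South (Eve): min(98, 67, 94) = 67

67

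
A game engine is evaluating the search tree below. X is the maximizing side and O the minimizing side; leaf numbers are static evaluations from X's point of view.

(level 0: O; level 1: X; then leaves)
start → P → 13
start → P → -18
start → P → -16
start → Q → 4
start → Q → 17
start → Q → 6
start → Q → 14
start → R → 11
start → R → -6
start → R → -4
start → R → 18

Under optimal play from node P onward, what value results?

13

P (X): max(13, -18, -16) = 13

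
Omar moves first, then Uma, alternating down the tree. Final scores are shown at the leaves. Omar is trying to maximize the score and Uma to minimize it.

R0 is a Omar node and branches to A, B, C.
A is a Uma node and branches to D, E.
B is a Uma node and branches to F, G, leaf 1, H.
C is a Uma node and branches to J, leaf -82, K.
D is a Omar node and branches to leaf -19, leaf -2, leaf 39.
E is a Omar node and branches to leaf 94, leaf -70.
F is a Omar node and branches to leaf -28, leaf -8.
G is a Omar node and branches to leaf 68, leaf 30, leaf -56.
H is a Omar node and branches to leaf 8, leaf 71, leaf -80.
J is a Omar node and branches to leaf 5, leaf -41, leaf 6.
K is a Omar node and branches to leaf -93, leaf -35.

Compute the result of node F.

-8

F (Omar): max(-28, -8) = -8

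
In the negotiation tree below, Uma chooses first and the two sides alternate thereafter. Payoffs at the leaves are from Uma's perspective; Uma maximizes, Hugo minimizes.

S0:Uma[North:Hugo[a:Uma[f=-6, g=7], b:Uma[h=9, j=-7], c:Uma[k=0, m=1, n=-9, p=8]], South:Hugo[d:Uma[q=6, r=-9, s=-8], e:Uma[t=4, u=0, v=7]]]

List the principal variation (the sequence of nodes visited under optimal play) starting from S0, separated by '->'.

a (Uma): max(-6, 7) = 7
b (Uma): max(9, -7) = 9
c (Uma): max(0, 1, -9, 8) = 8
North (Hugo): min(7, 9, 8) = 7
d (Uma): max(6, -9, -8) = 6
e (Uma): max(4, 0, 7) = 7
South (Hugo): min(6, 7) = 6
S0 (Uma): max(7, 6) = 7
At S0, Uma picks North (highest: 7).
At North, Hugo picks a (lowest: 7).
At a, Uma picks g (highest: 7).
Terminal value 7.

S0 -> North -> a -> g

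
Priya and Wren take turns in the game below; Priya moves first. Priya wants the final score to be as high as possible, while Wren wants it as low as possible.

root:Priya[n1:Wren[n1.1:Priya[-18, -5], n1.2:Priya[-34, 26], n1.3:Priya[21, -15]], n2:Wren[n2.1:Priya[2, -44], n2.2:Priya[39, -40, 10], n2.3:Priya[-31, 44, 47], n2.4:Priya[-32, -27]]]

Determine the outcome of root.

n1.1 (Priya): max(-18, -5) = -5
n1.2 (Priya): max(-34, 26) = 26
n1.3 (Priya): max(21, -15) = 21
n1 (Wren): min(-5, 26, 21) = -5
n2.1 (Priya): max(2, -44) = 2
n2.2 (Priya): max(39, -40, 10) = 39
n2.3 (Priya): max(-31, 44, 47) = 47
n2.4 (Priya): max(-32, -27) = -27
n2 (Wren): min(2, 39, 47, -27) = -27
root (Priya): max(-5, -27) = -5

-5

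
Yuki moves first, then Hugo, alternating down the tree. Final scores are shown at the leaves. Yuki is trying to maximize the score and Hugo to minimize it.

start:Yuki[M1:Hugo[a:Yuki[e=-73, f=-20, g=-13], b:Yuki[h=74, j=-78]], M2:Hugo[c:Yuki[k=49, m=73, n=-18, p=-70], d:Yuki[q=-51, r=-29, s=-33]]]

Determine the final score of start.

-13

a (Yuki): max(-73, -20, -13) = -13
b (Yuki): max(74, -78) = 74
M1 (Hugo): min(-13, 74) = -13
c (Yuki): max(49, 73, -18, -70) = 73
d (Yuki): max(-51, -29, -33) = -29
M2 (Hugo): min(73, -29) = -29
start (Yuki): max(-13, -29) = -13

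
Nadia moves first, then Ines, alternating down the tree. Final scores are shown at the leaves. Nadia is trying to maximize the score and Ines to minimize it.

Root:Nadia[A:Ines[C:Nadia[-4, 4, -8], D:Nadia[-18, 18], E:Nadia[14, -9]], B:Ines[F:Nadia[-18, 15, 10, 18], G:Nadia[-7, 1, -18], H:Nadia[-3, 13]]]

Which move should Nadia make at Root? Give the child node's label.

C (Nadia): max(-4, 4, -8) = 4
D (Nadia): max(-18, 18) = 18
E (Nadia): max(14, -9) = 14
A (Ines): min(4, 18, 14) = 4
F (Nadia): max(-18, 15, 10, 18) = 18
G (Nadia): max(-7, 1, -18) = 1
H (Nadia): max(-3, 13) = 13
B (Ines): min(18, 1, 13) = 1
Root (Nadia): max(4, 1) = 4
Nadia at Root wants the highest of {A=4, B=1}, so chooses A.

A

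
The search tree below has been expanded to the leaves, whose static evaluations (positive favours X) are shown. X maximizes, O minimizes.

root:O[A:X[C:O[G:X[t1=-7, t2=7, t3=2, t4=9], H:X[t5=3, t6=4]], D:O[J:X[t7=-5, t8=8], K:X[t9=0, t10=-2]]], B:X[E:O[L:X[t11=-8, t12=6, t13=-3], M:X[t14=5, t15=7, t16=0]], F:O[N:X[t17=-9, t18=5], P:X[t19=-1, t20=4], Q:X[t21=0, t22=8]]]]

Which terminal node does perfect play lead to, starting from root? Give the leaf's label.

G (X): max(-7, 7, 2, 9) = 9
H (X): max(3, 4) = 4
C (O): min(9, 4) = 4
J (X): max(-5, 8) = 8
K (X): max(0, -2) = 0
D (O): min(8, 0) = 0
A (X): max(4, 0) = 4
L (X): max(-8, 6, -3) = 6
M (X): max(5, 7, 0) = 7
E (O): min(6, 7) = 6
N (X): max(-9, 5) = 5
P (X): max(-1, 4) = 4
Q (X): max(0, 8) = 8
F (O): min(5, 4, 8) = 4
B (X): max(6, 4) = 6
root (O): min(4, 6) = 4
At root, O picks A (lowest: 4).
At A, X picks C (highest: 4).
At C, O picks H (lowest: 4).
At H, X picks t6 (highest: 4).
Terminal value 4.

t6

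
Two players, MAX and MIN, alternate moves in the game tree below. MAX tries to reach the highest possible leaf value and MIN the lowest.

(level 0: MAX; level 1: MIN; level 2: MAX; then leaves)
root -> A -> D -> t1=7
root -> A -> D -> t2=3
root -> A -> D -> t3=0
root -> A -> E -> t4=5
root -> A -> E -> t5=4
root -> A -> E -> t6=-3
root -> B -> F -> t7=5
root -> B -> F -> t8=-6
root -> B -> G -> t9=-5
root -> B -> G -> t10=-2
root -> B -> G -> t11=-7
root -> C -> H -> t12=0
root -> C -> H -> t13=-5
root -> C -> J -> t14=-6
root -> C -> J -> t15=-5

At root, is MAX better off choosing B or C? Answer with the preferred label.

B

F (MAX): max(5, -6) = 5
G (MAX): max(-5, -2, -7) = -2
B (MIN): min(5, -2) = -2
H (MAX): max(0, -5) = 0
J (MAX): max(-6, -5) = -5
C (MIN): min(0, -5) = -5
MAX prefers the higher value; B=-2, C=-5. B is better since -2 > -5.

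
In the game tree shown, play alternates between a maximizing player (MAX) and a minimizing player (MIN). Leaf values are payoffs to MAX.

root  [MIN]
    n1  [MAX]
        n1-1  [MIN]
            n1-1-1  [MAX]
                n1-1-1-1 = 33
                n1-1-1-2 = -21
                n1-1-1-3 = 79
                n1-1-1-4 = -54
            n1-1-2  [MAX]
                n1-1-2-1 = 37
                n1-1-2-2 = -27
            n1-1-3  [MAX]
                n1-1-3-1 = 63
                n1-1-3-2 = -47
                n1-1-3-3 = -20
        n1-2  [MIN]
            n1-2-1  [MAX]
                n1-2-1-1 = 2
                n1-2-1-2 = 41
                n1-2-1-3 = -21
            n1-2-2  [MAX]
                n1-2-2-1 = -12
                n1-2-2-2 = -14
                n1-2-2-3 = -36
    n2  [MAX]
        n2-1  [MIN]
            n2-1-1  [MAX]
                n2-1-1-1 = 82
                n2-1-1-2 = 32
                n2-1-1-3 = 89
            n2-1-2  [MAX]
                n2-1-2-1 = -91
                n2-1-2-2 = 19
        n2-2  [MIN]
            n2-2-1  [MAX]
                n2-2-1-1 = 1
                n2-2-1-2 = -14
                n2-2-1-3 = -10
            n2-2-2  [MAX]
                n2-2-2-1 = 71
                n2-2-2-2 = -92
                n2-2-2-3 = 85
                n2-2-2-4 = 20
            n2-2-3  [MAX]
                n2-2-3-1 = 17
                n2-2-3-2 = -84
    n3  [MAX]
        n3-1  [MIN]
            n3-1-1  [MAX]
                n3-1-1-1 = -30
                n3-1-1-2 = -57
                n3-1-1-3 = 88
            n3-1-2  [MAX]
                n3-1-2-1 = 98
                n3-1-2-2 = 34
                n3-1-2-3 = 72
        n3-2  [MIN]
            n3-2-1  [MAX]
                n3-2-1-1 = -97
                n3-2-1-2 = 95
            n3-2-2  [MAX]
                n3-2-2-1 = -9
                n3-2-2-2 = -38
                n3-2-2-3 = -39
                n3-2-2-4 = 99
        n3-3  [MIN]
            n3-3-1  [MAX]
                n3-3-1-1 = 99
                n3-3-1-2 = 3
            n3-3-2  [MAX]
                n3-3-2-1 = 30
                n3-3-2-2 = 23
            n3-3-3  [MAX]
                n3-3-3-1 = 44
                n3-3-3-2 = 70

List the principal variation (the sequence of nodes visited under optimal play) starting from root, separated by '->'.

n1-1-1 (MAX): max(33, -21, 79, -54) = 79
n1-1-2 (MAX): max(37, -27) = 37
n1-1-3 (MAX): max(63, -47, -20) = 63
n1-1 (MIN): min(79, 37, 63) = 37
n1-2-1 (MAX): max(2, 41, -21) = 41
n1-2-2 (MAX): max(-12, -14, -36) = -12
n1-2 (MIN): min(41, -12) = -12
n1 (MAX): max(37, -12) = 37
n2-1-1 (MAX): max(82, 32, 89) = 89
n2-1-2 (MAX): max(-91, 19) = 19
n2-1 (MIN): min(89, 19) = 19
n2-2-1 (MAX): max(1, -14, -10) = 1
n2-2-2 (MAX): max(71, -92, 85, 20) = 85
n2-2-3 (MAX): max(17, -84) = 17
n2-2 (MIN): min(1, 85, 17) = 1
n2 (MAX): max(19, 1) = 19
n3-1-1 (MAX): max(-30, -57, 88) = 88
n3-1-2 (MAX): max(98, 34, 72) = 98
n3-1 (MIN): min(88, 98) = 88
n3-2-1 (MAX): max(-97, 95) = 95
n3-2-2 (MAX): max(-9, -38, -39, 99) = 99
n3-2 (MIN): min(95, 99) = 95
n3-3-1 (MAX): max(99, 3) = 99
n3-3-2 (MAX): max(30, 23) = 30
n3-3-3 (MAX): max(44, 70) = 70
n3-3 (MIN): min(99, 30, 70) = 30
n3 (MAX): max(88, 95, 30) = 95
root (MIN): min(37, 19, 95) = 19
At root, MIN picks n2 (lowest: 19).
At n2, MAX picks n2-1 (highest: 19).
At n2-1, MIN picks n2-1-2 (lowest: 19).
At n2-1-2, MAX picks n2-1-2-2 (highest: 19).
Terminal value 19.

root -> n2 -> n2-1 -> n2-1-2 -> n2-1-2-2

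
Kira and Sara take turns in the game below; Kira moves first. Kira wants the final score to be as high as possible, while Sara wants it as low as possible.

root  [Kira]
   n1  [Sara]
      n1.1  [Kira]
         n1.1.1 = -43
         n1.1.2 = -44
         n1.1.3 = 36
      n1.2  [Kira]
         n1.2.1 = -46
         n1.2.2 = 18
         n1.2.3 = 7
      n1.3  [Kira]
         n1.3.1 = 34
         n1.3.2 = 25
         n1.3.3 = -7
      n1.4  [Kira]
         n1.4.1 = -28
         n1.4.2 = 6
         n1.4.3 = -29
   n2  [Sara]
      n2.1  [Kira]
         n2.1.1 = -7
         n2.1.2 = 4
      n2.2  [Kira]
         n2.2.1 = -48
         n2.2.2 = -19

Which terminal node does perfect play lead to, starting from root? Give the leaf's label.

n1.1 (Kira): max(-43, -44, 36) = 36
n1.2 (Kira): max(-46, 18, 7) = 18
n1.3 (Kira): max(34, 25, -7) = 34
n1.4 (Kira): max(-28, 6, -29) = 6
n1 (Sara): min(36, 18, 34, 6) = 6
n2.1 (Kira): max(-7, 4) = 4
n2.2 (Kira): max(-48, -19) = -19
n2 (Sara): min(4, -19) = -19
root (Kira): max(6, -19) = 6
At root, Kira picks n1 (highest: 6).
At n1, Sara picks n1.4 (lowest: 6).
At n1.4, Kira picks n1.4.2 (highest: 6).
Terminal value 6.

n1.4.2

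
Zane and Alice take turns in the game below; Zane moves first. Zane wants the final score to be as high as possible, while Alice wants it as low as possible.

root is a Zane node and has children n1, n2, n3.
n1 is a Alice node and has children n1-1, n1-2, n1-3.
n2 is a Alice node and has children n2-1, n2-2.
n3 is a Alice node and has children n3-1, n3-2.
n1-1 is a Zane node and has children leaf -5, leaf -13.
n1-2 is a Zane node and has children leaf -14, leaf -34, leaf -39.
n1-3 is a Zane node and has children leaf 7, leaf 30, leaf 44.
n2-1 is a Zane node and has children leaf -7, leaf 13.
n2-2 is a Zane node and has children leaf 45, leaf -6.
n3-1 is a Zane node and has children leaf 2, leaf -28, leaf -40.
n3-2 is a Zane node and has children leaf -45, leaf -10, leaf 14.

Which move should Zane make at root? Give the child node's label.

n2

n1-1 (Zane): max(-5, -13) = -5
n1-2 (Zane): max(-14, -34, -39) = -14
n1-3 (Zane): max(7, 30, 44) = 44
n1 (Alice): min(-5, -14, 44) = -14
n2-1 (Zane): max(-7, 13) = 13
n2-2 (Zane): max(45, -6) = 45
n2 (Alice): min(13, 45) = 13
n3-1 (Zane): max(2, -28, -40) = 2
n3-2 (Zane): max(-45, -10, 14) = 14
n3 (Alice): min(2, 14) = 2
root (Zane): max(-14, 13, 2) = 13
Zane at root wants the highest of {n1=-14, n2=13, n3=2}, so chooses n2.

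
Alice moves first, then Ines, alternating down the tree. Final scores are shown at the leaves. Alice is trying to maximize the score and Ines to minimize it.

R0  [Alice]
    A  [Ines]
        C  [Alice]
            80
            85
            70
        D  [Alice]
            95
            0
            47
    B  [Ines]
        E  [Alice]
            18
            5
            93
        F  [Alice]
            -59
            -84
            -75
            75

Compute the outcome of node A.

85

C (Alice): max(80, 85, 70) = 85
D (Alice): max(95, 0, 47) = 95
A (Ines): min(85, 95) = 85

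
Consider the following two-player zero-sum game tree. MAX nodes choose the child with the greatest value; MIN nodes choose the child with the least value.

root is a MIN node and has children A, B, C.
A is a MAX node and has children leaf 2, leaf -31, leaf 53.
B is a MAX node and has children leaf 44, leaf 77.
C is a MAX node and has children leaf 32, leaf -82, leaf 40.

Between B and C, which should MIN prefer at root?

B (MAX): max(44, 77) = 77
C (MAX): max(32, -82, 40) = 40
MIN prefers the lower value; B=77, C=40. C is better since 40 < 77.

C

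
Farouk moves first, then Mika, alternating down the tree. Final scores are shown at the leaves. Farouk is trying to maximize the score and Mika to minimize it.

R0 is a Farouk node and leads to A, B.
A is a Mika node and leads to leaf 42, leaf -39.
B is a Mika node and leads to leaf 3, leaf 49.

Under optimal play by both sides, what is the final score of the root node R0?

3

A (Mika): min(42, -39) = -39
B (Mika): min(3, 49) = 3
R0 (Farouk): max(-39, 3) = 3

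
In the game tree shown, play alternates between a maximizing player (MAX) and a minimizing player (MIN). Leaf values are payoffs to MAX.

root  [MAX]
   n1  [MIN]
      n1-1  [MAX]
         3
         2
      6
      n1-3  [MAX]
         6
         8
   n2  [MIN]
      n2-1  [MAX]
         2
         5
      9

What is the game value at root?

n1-1 (MAX): max(3, 2) = 3
n1-3 (MAX): max(6, 8) = 8
n1 (MIN): min(3, 6, 8) = 3
n2-1 (MAX): max(2, 5) = 5
n2 (MIN): min(5, 9) = 5
root (MAX): max(3, 5) = 5

5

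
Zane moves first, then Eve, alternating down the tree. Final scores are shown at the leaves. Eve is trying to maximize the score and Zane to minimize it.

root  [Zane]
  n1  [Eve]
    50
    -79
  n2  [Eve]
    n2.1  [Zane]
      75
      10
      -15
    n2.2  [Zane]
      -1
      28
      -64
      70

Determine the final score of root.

-15

n1 (Eve): max(50, -79) = 50
n2.1 (Zane): min(75, 10, -15) = -15
n2.2 (Zane): min(-1, 28, -64, 70) = -64
n2 (Eve): max(-15, -64) = -15
root (Zane): min(50, -15) = -15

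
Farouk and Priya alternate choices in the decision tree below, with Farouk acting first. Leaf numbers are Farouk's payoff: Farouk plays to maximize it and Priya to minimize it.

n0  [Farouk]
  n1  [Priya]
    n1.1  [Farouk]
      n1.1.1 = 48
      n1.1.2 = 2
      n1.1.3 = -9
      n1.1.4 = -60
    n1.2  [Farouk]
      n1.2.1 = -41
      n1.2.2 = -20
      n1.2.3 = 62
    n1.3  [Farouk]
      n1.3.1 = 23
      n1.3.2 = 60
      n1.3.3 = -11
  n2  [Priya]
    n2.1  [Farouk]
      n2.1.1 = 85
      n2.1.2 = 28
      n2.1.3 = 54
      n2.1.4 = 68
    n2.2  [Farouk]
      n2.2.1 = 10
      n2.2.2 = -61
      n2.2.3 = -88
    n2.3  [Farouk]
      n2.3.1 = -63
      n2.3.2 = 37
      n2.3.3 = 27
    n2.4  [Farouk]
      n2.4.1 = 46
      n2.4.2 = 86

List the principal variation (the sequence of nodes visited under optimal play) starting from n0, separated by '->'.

n1.1 (Farouk): max(48, 2, -9, -60) = 48
n1.2 (Farouk): max(-41, -20, 62) = 62
n1.3 (Farouk): max(23, 60, -11) = 60
n1 (Priya): min(48, 62, 60) = 48
n2.1 (Farouk): max(85, 28, 54, 68) = 85
n2.2 (Farouk): max(10, -61, -88) = 10
n2.3 (Farouk): max(-63, 37, 27) = 37
n2.4 (Farouk): max(46, 86) = 86
n2 (Priya): min(85, 10, 37, 86) = 10
n0 (Farouk): max(48, 10) = 48
At n0, Farouk picks n1 (highest: 48).
At n1, Priya picks n1.1 (lowest: 48).
At n1.1, Farouk picks n1.1.1 (highest: 48).
Terminal value 48.

n0 -> n1 -> n1.1 -> n1.1.1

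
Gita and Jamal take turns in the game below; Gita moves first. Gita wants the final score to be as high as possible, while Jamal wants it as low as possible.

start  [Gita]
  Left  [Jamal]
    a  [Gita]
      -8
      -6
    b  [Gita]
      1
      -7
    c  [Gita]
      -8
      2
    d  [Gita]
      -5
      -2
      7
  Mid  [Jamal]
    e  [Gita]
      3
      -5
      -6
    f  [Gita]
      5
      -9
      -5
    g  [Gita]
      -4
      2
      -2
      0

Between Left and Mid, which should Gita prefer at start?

Mid

a (Gita): max(-8, -6) = -6
b (Gita): max(1, -7) = 1
c (Gita): max(-8, 2) = 2
d (Gita): max(-5, -2, 7) = 7
Left (Jamal): min(-6, 1, 2, 7) = -6
e (Gita): max(3, -5, -6) = 3
f (Gita): max(5, -9, -5) = 5
g (Gita): max(-4, 2, -2, 0) = 2
Mid (Jamal): min(3, 5, 2) = 2
Gita prefers the higher value; Left=-6, Mid=2. Mid is better since 2 > -6.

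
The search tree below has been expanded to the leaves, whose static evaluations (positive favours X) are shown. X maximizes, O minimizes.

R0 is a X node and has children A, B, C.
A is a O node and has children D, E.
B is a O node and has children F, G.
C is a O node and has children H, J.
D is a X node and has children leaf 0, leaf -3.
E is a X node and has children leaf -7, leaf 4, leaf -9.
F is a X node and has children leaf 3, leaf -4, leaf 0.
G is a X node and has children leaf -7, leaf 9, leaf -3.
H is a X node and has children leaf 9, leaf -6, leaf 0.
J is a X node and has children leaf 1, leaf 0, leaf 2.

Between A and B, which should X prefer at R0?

D (X): max(0, -3) = 0
E (X): max(-7, 4, -9) = 4
A (O): min(0, 4) = 0
F (X): max(3, -4, 0) = 3
G (X): max(-7, 9, -3) = 9
B (O): min(3, 9) = 3
X prefers the higher value; A=0, B=3. B is better since 3 > 0.

B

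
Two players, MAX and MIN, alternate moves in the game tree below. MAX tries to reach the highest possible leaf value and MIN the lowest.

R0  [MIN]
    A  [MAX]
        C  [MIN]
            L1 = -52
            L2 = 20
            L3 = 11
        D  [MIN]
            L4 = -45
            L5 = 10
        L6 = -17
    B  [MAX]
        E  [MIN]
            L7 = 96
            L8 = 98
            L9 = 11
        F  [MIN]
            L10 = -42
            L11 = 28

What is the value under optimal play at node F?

F (MIN): min(-42, 28) = -42

-42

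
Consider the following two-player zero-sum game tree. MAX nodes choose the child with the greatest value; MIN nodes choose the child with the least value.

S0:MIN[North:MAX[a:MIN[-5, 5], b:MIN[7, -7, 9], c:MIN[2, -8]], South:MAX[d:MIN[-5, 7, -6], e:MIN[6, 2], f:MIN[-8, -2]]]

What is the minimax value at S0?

-5

a (MIN): min(-5, 5) = -5
b (MIN): min(7, -7, 9) = -7
c (MIN): min(2, -8) = -8
North (MAX): max(-5, -7, -8) = -5
d (MIN): min(-5, 7, -6) = -6
e (MIN): min(6, 2) = 2
f (MIN): min(-8, -2) = -8
South (MAX): max(-6, 2, -8) = 2
S0 (MIN): min(-5, 2) = -5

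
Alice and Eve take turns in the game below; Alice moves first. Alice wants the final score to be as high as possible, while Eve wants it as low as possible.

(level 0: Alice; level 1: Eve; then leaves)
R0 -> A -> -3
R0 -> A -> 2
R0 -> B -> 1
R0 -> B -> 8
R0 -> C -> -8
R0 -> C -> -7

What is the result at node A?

A (Eve): min(-3, 2) = -3

-3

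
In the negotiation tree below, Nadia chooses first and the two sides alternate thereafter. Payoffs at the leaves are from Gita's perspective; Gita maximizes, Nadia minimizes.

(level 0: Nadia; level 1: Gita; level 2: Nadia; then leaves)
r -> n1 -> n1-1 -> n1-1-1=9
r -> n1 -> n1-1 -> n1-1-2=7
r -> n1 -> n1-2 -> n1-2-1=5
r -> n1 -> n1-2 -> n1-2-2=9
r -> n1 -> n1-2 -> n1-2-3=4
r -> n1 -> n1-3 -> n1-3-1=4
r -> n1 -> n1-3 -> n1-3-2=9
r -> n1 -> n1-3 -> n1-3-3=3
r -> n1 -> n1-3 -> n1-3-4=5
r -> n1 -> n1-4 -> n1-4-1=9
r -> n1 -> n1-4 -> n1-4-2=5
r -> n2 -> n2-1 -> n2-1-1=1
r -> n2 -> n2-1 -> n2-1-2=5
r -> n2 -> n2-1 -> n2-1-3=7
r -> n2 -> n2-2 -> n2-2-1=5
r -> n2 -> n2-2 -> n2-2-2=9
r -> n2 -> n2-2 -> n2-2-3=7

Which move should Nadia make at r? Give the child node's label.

n2

n1-1 (Nadia): min(9, 7) = 7
n1-2 (Nadia): min(5, 9, 4) = 4
n1-3 (Nadia): min(4, 9, 3, 5) = 3
n1-4 (Nadia): min(9, 5) = 5
n1 (Gita): max(7, 4, 3, 5) = 7
n2-1 (Nadia): min(1, 5, 7) = 1
n2-2 (Nadia): min(5, 9, 7) = 5
n2 (Gita): max(1, 5) = 5
r (Nadia): min(7, 5) = 5
Nadia at r wants the lowest of {n1=7, n2=5}, so chooses n2.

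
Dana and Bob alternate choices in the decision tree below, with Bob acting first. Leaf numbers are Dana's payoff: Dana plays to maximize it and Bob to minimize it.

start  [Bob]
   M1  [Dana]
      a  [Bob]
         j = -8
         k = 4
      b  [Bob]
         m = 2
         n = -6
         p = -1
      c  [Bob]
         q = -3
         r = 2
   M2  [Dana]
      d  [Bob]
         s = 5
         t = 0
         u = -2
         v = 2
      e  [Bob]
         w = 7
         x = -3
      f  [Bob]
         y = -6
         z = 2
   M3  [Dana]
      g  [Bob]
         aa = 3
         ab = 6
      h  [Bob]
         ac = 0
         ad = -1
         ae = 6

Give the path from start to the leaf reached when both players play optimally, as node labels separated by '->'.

start -> M1 -> c -> q

a (Bob): min(-8, 4) = -8
b (Bob): min(2, -6, -1) = -6
c (Bob): min(-3, 2) = -3
M1 (Dana): max(-8, -6, -3) = -3
d (Bob): min(5, 0, -2, 2) = -2
e (Bob): min(7, -3) = -3
f (Bob): min(-6, 2) = -6
M2 (Dana): max(-2, -3, -6) = -2
g (Bob): min(3, 6) = 3
h (Bob): min(0, -1, 6) = -1
M3 (Dana): max(3, -1) = 3
start (Bob): min(-3, -2, 3) = -3
At start, Bob picks M1 (lowest: -3).
At M1, Dana picks c (highest: -3).
At c, Bob picks q (lowest: -3).
Terminal value -3.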